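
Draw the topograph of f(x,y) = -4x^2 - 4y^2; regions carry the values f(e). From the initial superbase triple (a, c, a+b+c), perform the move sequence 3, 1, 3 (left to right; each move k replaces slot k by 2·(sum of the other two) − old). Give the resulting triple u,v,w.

start (-4,-4,-8) = (f(1,0),f(0,1),f(1,1))
replace slot 3: 2·((-4)+(-4)) − (-8) = -8 → (-4,-4,-8)
replace slot 1: 2·((-4)+(-8)) − (-4) = -20 → (-20,-4,-8)
replace slot 3: 2·((-20)+(-4)) − (-8) = -40 → (-20,-4,-40)

-20,-4,-40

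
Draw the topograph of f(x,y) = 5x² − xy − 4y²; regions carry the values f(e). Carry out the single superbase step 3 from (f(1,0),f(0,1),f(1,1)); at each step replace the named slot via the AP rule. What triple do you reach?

start (5,-4,0) = (f(1,0),f(0,1),f(1,1))
replace slot 3: 2·(5+(-4)) − 0 = 2 → (5,-4,2)

5,-4,2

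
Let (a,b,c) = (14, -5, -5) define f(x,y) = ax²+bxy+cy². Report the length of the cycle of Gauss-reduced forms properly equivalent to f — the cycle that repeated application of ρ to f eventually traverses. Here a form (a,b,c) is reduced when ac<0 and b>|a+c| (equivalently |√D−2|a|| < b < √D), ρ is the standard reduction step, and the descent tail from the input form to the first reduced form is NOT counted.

D = 305, ⌊√D⌋ = 17
descent: ρ → (-5,15,4)  [lands on river]
river: ρ → (4,17,-1)
river: ρ → (-1,17,4)
river: ρ → (4,15,-5)
ρ-cycle length = 4 (tail of 1 descent step not counted)

4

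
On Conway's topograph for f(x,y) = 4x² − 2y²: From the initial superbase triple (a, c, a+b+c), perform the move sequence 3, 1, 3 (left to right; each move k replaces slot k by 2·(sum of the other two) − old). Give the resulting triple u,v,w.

start (4,-2,2) = (f(1,0),f(0,1),f(1,1))
replace slot 3: 2·(4+(-2)) − 2 = 2 → (4,-2,2)
replace slot 1: 2·((-2)+2) − 4 = -4 → (-4,-2,2)
replace slot 3: 2·((-4)+(-2)) − 2 = -14 → (-4,-2,-14)

-4,-2,-14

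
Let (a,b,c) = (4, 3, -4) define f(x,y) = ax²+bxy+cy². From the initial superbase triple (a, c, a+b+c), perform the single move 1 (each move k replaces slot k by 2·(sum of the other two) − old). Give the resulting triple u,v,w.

start (4,-4,3) = (f(1,0),f(0,1),f(1,1))
replace slot 1: 2·((-4)+3) − 4 = -6 → (-6,-4,3)

-6,-4,3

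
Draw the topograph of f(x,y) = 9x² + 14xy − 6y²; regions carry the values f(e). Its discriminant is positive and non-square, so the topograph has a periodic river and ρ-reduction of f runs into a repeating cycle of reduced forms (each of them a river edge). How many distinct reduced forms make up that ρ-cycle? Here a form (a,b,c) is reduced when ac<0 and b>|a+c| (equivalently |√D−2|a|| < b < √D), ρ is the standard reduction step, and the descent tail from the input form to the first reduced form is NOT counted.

D = 412, ⌊√D⌋ = 20
river: ρ → (-6,10,13)
river: ρ → (13,16,-3)
river: ρ → (-3,20,1)
river: ρ → (1,20,-3)
river: ρ → (-3,16,13)
river: ρ → (13,10,-6)
river: ρ → (-6,14,9)
river: ρ → (9,4,-11)
river: ρ → (-11,18,2)
river: ρ → (2,18,-11)
river: ρ → (-11,4,9)
river: ρ → (9,14,-6)
ρ-cycle length = 12 (tail of 0 descent steps not counted)

12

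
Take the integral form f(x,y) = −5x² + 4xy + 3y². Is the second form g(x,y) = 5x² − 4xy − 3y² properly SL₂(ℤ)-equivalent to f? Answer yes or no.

D₁ = 76, D₂ = 76
river cycle of f (length 6): (3, 8, -1), (-1, 8, 3), (3, 4, -5), (-5, 6, 2), (2, 6, -5), (-5, 4, 3)
river cycle of g (length 6): (-3, 4, 5), (5, 6, -2), (-2, 6, 5), (5, 4, -3), (-3, 8, 1), (1, 8, -3)
cycles differ ⇒ inequivalent

no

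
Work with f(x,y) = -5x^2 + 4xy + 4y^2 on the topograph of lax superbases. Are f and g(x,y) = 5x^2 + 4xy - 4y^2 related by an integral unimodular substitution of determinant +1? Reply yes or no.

D₁ = 96, D₂ = 96
river cycle of f (length 4): (4, 4, -5), (-5, 6, 3), (3, 6, -5), (-5, 4, 4)
river cycle of g (length 4): (-4, 4, 5), (5, 6, -3), (-3, 6, 5), (5, 4, -4)
cycles differ ⇒ inequivalent

no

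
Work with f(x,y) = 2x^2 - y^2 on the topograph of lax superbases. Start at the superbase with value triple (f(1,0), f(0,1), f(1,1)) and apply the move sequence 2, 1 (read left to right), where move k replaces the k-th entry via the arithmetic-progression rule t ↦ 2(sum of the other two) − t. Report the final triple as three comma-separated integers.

start (2,-1,1) = (f(1,0),f(0,1),f(1,1))
replace slot 2: 2·(2+1) − (-1) = 7 → (2,7,1)
replace slot 1: 2·(7+1) − 2 = 14 → (14,7,1)

14,7,1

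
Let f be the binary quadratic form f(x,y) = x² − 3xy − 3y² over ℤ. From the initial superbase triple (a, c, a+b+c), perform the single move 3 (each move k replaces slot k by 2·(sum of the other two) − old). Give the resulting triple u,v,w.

start (1,-3,-5) = (f(1,0),f(0,1),f(1,1))
replace slot 3: 2·(1+(-3)) − (-5) = 1 → (1,-3,1)

1,-3,1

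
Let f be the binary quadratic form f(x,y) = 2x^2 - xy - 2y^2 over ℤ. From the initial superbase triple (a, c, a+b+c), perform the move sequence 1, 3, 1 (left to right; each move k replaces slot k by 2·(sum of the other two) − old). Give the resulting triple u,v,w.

start (2,-2,-1) = (f(1,0),f(0,1),f(1,1))
replace slot 1: 2·((-2)+(-1)) − 2 = -8 → (-8,-2,-1)
replace slot 3: 2·((-8)+(-2)) − (-1) = -19 → (-8,-2,-19)
replace slot 1: 2·((-2)+(-19)) − (-8) = -34 → (-34,-2,-19)

-34,-2,-19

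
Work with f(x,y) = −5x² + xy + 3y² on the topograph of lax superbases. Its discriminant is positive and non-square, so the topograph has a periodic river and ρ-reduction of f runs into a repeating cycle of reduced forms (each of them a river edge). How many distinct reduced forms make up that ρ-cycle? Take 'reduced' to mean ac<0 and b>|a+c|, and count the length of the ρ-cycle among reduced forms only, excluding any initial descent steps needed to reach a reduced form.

D = 61, ⌊√D⌋ = 7
descent: ρ → (3,5,-3)  [lands on river]
river: ρ → (-3,7,1)
river: ρ → (1,7,-3)
river: ρ → (-3,5,3)
river: ρ → (3,7,-1)
river: ρ → (-1,7,3)
ρ-cycle length = 6 (tail of 1 descent step not counted)

6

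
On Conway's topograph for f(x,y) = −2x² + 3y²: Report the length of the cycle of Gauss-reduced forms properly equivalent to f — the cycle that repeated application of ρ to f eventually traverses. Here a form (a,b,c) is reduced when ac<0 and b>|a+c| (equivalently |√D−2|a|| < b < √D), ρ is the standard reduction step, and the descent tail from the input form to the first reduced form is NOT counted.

D = 24, ⌊√D⌋ = 4
descent: ρ → (3,0,-2)
descent: ρ → (-2,4,1)  [lands on river]
river: ρ → (1,4,-2)
ρ-cycle length = 2 (tail of 2 descent steps not counted)

2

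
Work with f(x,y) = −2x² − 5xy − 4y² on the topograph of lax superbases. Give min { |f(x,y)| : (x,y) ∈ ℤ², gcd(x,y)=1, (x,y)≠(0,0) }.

translate: b→1 (≡5 mod 4), so (2,5,4)→(2,1,1)
flip: (2,1,1)→(1,-1,2)
translate: b→1 (≡-1 mod 2), so (1,-1,2)→(1,1,2)
reduced (well bottom): (1,1,2) with a≤c, −a<b≤a
well minimum |f| = |-1| = 1 (negative-definite)

1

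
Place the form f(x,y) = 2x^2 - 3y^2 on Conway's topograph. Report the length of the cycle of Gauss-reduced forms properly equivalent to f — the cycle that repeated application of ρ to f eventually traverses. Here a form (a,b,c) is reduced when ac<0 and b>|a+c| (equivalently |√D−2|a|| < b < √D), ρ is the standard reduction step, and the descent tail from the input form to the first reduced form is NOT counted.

D = 24, ⌊√D⌋ = 4
descent: ρ → (-3,0,2)
descent: ρ → (2,4,-1)  [lands on river]
river: ρ → (-1,4,2)
ρ-cycle length = 2 (tail of 2 descent steps not counted)

2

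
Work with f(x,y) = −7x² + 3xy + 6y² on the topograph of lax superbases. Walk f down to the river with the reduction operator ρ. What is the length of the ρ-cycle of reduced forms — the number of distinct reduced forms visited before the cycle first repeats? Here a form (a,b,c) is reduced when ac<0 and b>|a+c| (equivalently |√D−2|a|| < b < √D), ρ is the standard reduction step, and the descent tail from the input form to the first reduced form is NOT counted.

D = 177, ⌊√D⌋ = 13
river: ρ → (6,9,-4)
river: ρ → (-4,7,8)
river: ρ → (8,9,-3)
river: ρ → (-3,9,8)
river: ρ → (8,7,-4)
river: ρ → (-4,9,6)
river: ρ → (6,3,-7)
river: ρ → (-7,11,2)
river: ρ → (2,13,-1)
river: ρ → (-1,13,2)
river: ρ → (2,11,-7)
river: ρ → (-7,3,6)
ρ-cycle length = 12 (tail of 0 descent steps not counted)

12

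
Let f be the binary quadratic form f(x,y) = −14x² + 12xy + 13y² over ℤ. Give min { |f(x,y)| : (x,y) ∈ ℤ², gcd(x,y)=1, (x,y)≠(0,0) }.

river: ρ → (13,14,-13)
river: ρ → (-13,12,14)
river: ρ → (14,16,-11)
river: ρ → (-11,28,2)
river: ρ → (2,28,-11)
river: ρ → (-11,16,14)
river: ρ → (14,12,-13)
river: ρ → (-13,14,13)
river: ρ → (13,12,-14)
river: ρ → (-14,16,11)
river: ρ → (11,28,-2)
river: ρ → (-2,28,11)
river: ρ → (11,16,-14)
river: ρ → (-14,12,13)
closes: descent 0, river 14
min |a| on river = 2

2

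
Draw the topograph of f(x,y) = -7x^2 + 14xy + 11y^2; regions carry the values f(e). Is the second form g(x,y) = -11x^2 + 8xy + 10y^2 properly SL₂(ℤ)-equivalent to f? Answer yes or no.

D₁ = 504, D₂ = 504
river cycle of f (length 10): (11, 8, -10), (-10, 12, 9), (9, 6, -13), (-13, 20, 2), (2, 20, -13), (-13, 6, 9), (9, 12, -10), (-10, 8, 11), (11, 14, -7), (-7, 14, 11)
river cycle of g (length 10): (10, 12, -9), (-9, 6, 13), (13, 20, -2), (-2, 20, 13), (13, 6, -9), (-9, 12, 10), (10, 8, -11), (-11, 14, 7), (7, 14, -11), (-11, 8, 10)
cycles differ ⇒ inequivalent

no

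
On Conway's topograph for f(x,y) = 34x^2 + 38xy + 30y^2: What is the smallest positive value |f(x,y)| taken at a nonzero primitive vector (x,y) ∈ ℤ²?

translate: b→-30 (≡38 mod 68), so (34,38,30)→(34,-30,26)
flip: (34,-30,26)→(26,30,34)
translate: b→-22 (≡30 mod 52), so (26,30,34)→(26,-22,30)
reduced (well bottom): (26,-22,30) with a≤c, −a<b≤a
well minimum = a = 26

26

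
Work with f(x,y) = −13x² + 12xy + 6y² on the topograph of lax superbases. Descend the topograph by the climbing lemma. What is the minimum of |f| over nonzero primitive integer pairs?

river: ρ → (6,12,-13)
river: ρ → (-13,14,5)
river: ρ → (5,16,-10)
river: ρ → (-10,4,11)
river: ρ → (11,18,-3)
river: ρ → (-3,18,11)
river: ρ → (11,4,-10)
river: ρ → (-10,16,5)
river: ρ → (5,14,-13)
river: ρ → (-13,12,6)
closes: descent 0, river 10
min |a| on river = 3

3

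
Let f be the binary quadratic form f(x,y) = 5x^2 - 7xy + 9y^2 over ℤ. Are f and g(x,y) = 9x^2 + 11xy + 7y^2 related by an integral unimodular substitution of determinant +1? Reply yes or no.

D₁ = -131, D₂ = -131
f: translate: b→3 (≡-7 mod 10), so (5,-7,9)→(5,3,7)
f: reduced (well bottom): (5,3,7) with a≤c, −a<b≤a
g: translate: b→-7 (≡11 mod 18), so (9,11,7)→(9,-7,5)
g: flip: (9,-7,5)→(5,7,9)
g: translate: b→-3 (≡7 mod 10), so (5,7,9)→(5,-3,7)
g: reduced (well bottom): (5,-3,7) with a≤c, −a<b≤a
reduced forms (5, 3, 7) vs (5, -3, 7) ⇒ inequivalent

no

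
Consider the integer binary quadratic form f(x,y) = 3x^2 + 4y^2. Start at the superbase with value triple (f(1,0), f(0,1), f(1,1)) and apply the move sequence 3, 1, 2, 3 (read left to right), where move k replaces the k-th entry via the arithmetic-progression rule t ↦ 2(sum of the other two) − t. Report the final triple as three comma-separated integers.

start (3,4,7) = (f(1,0),f(0,1),f(1,1))
replace slot 3: 2·(3+4) − 7 = 7 → (3,4,7)
replace slot 1: 2·(4+7) − 3 = 19 → (19,4,7)
replace slot 2: 2·(19+7) − 4 = 48 → (19,48,7)
replace slot 3: 2·(19+48) − 7 = 127 → (19,48,127)

19,48,127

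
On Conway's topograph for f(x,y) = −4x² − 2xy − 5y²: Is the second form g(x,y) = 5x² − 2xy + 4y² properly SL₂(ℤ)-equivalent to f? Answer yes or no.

D₁ = -76, D₂ = -76
f is negative-definite; reduce −f:
−f: reduced (well bottom): (4,2,5) with a≤c, −a<b≤a
flip sign back: reduced form of f is (-4,-2,-5)
g: flip: (5,-2,4)→(4,2,5)
g: reduced (well bottom): (4,2,5) with a≤c, −a<b≤a
reduced forms (-4, -2, -5) vs (4, 2, 5) ⇒ inequivalent

no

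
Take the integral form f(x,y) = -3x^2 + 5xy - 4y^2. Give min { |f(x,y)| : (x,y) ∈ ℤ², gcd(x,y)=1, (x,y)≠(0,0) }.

translate: b→1 (≡-5 mod 6), so (3,-5,4)→(3,1,2)
flip: (3,1,2)→(2,-1,3)
reduced (well bottom): (2,-1,3) with a≤c, −a<b≤a
well minimum |f| = |-2| = 2 (negative-definite)

2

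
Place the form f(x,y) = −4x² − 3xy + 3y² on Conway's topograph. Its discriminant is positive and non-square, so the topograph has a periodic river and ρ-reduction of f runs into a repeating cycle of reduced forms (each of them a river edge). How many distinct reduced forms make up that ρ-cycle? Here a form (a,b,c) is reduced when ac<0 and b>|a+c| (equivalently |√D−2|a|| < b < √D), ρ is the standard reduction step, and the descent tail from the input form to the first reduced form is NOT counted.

D = 57, ⌊√D⌋ = 7
descent: ρ → (3,3,-4)  [lands on river]
river: ρ → (-4,5,2)
river: ρ → (2,7,-1)
river: ρ → (-1,7,2)
river: ρ → (2,5,-4)
river: ρ → (-4,3,3)
ρ-cycle length = 6 (tail of 1 descent step not counted)

6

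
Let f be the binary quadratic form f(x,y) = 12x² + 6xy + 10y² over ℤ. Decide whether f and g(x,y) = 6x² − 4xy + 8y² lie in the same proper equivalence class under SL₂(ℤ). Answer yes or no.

D₁ = -444, D₂ = -176
discriminants differ ⇒ not SL₂(ℤ)-equivalent

no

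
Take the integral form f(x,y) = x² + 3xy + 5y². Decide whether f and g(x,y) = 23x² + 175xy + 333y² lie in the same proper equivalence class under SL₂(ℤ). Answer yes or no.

D₁ = -11, D₂ = -11
f: translate: b→1 (≡3 mod 2), so (1,3,5)→(1,1,3)
f: reduced (well bottom): (1,1,3) with a≤c, −a<b≤a
g: translate: b→-9 (≡175 mod 46), so (23,175,333)→(23,-9,1)
g: flip: (23,-9,1)→(1,9,23)
g: translate: b→1 (≡9 mod 2), so (1,9,23)→(1,1,3)
g: reduced (well bottom): (1,1,3) with a≤c, −a<b≤a
reduced forms (1, 1, 3) vs (1, 1, 3) ⇒ equivalent

yes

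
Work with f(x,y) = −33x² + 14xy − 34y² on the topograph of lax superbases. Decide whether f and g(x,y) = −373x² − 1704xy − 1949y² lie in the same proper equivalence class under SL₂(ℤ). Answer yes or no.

D₁ = -4292, D₂ = -4292
f is negative-definite; reduce −f:
−f: reduced (well bottom): (33,-14,34) with a≤c, −a<b≤a
flip sign back: reduced form of f is (-33,14,-34)
g is negative-definite; reduce −g:
−g: translate: b→212 (≡1704 mod 746), so (373,1704,1949)→(373,212,33)
−g: flip: (373,212,33)→(33,-212,373)
−g: translate: b→-14 (≡-212 mod 66), so (33,-212,373)→(33,-14,34)
−g: reduced (well bottom): (33,-14,34) with a≤c, −a<b≤a
flip sign back: reduced form of g is (-33,14,-34)
reduced forms (-33, 14, -34) vs (-33, 14, -34) ⇒ equivalent

yes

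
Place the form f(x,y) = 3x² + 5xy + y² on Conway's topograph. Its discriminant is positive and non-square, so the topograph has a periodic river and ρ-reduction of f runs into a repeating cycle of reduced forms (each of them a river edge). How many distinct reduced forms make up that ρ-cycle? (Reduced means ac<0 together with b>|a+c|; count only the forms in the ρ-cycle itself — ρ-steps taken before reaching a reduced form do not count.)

D = 13, ⌊√D⌋ = 3
descent: ρ → (1,3,-1)  [lands on river]
river: ρ → (-1,3,1)
ρ-cycle length = 2 (tail of 1 descent step not counted)

2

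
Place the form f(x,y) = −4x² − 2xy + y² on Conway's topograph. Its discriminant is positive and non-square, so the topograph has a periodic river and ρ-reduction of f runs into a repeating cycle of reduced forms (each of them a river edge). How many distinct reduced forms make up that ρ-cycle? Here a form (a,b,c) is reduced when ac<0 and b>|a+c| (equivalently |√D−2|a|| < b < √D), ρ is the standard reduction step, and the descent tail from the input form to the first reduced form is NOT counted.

D = 20, ⌊√D⌋ = 4
descent: ρ → (1,4,-1)  [lands on river]
river: ρ → (-1,4,1)
ρ-cycle length = 2 (tail of 1 descent step not counted)

2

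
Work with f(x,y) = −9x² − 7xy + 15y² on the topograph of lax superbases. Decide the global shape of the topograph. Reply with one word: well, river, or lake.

D = b²−4ac = (-7)² − 4·(-9)·15 = 589
D > 0 non-square ⇒ indefinite ⇒ periodic river

river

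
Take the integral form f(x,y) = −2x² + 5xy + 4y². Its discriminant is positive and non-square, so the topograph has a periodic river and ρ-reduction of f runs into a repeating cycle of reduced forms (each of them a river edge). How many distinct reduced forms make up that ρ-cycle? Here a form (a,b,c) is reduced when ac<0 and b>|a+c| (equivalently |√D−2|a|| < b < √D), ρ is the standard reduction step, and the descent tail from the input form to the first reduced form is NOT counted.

D = 57, ⌊√D⌋ = 7
river: ρ → (4,3,-3)
river: ρ → (-3,3,4)
river: ρ → (4,5,-2)
river: ρ → (-2,7,1)
river: ρ → (1,7,-2)
river: ρ → (-2,5,4)
ρ-cycle length = 6 (tail of 0 descent steps not counted)

6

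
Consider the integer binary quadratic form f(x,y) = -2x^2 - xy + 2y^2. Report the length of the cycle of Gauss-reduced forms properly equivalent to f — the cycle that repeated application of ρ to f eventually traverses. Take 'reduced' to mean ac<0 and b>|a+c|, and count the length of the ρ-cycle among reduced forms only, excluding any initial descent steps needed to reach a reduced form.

D = 17, ⌊√D⌋ = 4
descent: ρ → (2,1,-2)  [lands on river]
river: ρ → (-2,3,1)
river: ρ → (1,3,-2)
river: ρ → (-2,1,2)
river: ρ → (2,3,-1)
river: ρ → (-1,3,2)
ρ-cycle length = 6 (tail of 1 descent step not counted)

6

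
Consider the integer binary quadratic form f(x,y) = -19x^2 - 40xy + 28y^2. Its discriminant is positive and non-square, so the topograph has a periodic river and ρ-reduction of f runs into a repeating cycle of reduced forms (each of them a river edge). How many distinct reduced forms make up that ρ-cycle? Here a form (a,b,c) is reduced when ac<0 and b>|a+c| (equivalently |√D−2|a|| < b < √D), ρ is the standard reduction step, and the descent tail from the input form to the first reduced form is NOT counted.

D = 3728, ⌊√D⌋ = 61
descent: ρ → (28,40,-19)  [lands on river]
river: ρ → (-19,36,32)
river: ρ → (32,28,-23)
river: ρ → (-23,18,37)
river: ρ → (37,56,-4)
river: ρ → (-4,56,37)
river: ρ → (37,18,-23)
river: ρ → (-23,28,32)
river: ρ → (32,36,-19)
river: ρ → (-19,40,28)
river: ρ → (28,16,-31)
river: ρ → (-31,46,13)
river: ρ → (13,58,-7)
river: ρ → (-7,54,29)
river: ρ → (29,4,-32)
river: ρ → (-32,60,1)
river: ρ → (1,60,-32)
river: ρ → (-32,4,29)
river: ρ → (29,54,-7)
river: ρ → (-7,58,13)
river: ρ → (13,46,-31)
river: ρ → (-31,16,28)
ρ-cycle length = 22 (tail of 1 descent step not counted)

22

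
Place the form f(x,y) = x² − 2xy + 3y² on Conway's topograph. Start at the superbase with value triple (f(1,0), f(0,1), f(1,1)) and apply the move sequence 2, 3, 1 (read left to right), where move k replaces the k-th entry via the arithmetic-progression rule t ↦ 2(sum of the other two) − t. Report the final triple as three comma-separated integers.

start (1,3,2) = (f(1,0),f(0,1),f(1,1))
replace slot 2: 2·(1+2) − 3 = 3 → (1,3,2)
replace slot 3: 2·(1+3) − 2 = 6 → (1,3,6)
replace slot 1: 2·(3+6) − 1 = 17 → (17,3,6)

17,3,6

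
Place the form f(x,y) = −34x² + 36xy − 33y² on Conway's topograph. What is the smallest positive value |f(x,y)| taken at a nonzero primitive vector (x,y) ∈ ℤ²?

translate: b→32 (≡-36 mod 68), so (34,-36,33)→(34,32,31)
flip: (34,32,31)→(31,-32,34)
translate: b→30 (≡-32 mod 62), so (31,-32,34)→(31,30,33)
reduced (well bottom): (31,30,33) with a≤c, −a<b≤a
well minimum |f| = |-31| = 31 (negative-definite)

31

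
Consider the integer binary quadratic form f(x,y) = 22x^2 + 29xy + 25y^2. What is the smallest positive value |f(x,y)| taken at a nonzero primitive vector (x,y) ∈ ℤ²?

translate: b→-15 (≡29 mod 44), so (22,29,25)→(22,-15,18)
flip: (22,-15,18)→(18,15,22)
reduced (well bottom): (18,15,22) with a≤c, −a<b≤a
well minimum = a = 18

18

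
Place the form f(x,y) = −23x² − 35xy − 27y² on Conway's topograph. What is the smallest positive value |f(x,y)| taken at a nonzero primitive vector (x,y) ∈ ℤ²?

translate: b→-11 (≡35 mod 46), so (23,35,27)→(23,-11,15)
flip: (23,-11,15)→(15,11,23)
reduced (well bottom): (15,11,23) with a≤c, −a<b≤a
well minimum |f| = |-15| = 15 (negative-definite)

15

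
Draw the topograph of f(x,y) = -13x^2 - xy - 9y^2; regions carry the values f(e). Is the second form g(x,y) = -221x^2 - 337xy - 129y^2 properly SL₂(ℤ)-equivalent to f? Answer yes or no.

D₁ = -467, D₂ = -467
f is negative-definite; reduce −f:
−f: flip: (13,1,9)→(9,-1,13)
−f: reduced (well bottom): (9,-1,13) with a≤c, −a<b≤a
flip sign back: reduced form of f is (-9,1,-13)
g is negative-definite; reduce −g:
−g: translate: b→-105 (≡337 mod 442), so (221,337,129)→(221,-105,13)
−g: flip: (221,-105,13)→(13,105,221)
−g: translate: b→1 (≡105 mod 26), so (13,105,221)→(13,1,9)
−g: flip: (13,1,9)→(9,-1,13)
−g: reduced (well bottom): (9,-1,13) with a≤c, −a<b≤a
flip sign back: reduced form of g is (-9,1,-13)
reduced forms (-9, 1, -13) vs (-9, 1, -13) ⇒ equivalent

yes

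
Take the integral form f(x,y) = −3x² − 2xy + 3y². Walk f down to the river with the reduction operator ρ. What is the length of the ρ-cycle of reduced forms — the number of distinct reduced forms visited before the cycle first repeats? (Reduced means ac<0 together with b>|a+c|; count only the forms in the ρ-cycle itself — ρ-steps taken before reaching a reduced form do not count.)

D = 40, ⌊√D⌋ = 6
descent: ρ → (3,2,-3)  [lands on river]
river: ρ → (-3,4,2)
river: ρ → (2,4,-3)
river: ρ → (-3,2,3)
river: ρ → (3,4,-2)
river: ρ → (-2,4,3)
ρ-cycle length = 6 (tail of 1 descent step not counted)

6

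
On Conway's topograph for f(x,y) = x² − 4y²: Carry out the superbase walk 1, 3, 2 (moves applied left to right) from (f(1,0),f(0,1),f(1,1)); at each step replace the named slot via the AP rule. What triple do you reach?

start (1,-4,-3) = (f(1,0),f(0,1),f(1,1))
replace slot 1: 2·((-4)+(-3)) − 1 = -15 → (-15,-4,-3)
replace slot 3: 2·((-15)+(-4)) − (-3) = -35 → (-15,-4,-35)
replace slot 2: 2·((-15)+(-35)) − (-4) = -96 → (-15,-96,-35)

-15,-96,-35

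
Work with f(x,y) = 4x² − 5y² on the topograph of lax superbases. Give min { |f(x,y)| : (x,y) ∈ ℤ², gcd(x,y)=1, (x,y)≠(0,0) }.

descent: ρ → (-5,0,4)
descent: ρ → (4,8,-1)  [lands on river]
river: ρ → (-1,8,4)
closes: descent 2, river 2
min |a| on river = 1

1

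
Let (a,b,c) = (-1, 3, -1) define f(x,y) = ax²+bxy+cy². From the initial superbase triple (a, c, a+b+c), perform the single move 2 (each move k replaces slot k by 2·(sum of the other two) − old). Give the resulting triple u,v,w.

start (-1,-1,1) = (f(1,0),f(0,1),f(1,1))
replace slot 2: 2·((-1)+1) − (-1) = 1 → (-1,1,1)

-1,1,1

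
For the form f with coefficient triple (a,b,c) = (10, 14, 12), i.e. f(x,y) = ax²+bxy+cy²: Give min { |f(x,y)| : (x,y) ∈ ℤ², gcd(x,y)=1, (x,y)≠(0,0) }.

translate: b→-6 (≡14 mod 20), so (10,14,12)→(10,-6,8)
flip: (10,-6,8)→(8,6,10)
reduced (well bottom): (8,6,10) with a≤c, −a<b≤a
well minimum = a = 8

8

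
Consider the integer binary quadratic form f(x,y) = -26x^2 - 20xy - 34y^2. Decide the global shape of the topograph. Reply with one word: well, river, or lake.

D = b²−4ac = (-20)² − 4·(-26)·(-34) = -3136
D < 0 ⇒ definite ⇒ every region one sign ⇒ single well

well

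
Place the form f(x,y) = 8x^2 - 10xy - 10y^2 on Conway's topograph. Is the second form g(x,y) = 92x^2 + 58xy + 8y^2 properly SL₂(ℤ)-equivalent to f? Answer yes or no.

D₁ = 420, D₂ = 420
river cycle of f (length 6): (-10, 10, 8), (8, 6, -12), (-12, 18, 2), (2, 18, -12), (-12, 6, 8), (8, 10, -10)
river cycle of g (length 6): (8, 6, -12), (-12, 18, 2), (2, 18, -12), (-12, 6, 8), (8, 10, -10), (-10, 10, 8)
cycles coincide ⇒ equivalent

yes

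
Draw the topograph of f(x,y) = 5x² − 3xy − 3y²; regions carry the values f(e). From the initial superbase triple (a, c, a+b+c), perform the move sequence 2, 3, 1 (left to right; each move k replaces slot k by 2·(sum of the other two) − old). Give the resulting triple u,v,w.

start (5,-3,-1) = (f(1,0),f(0,1),f(1,1))
replace slot 2: 2·(5+(-1)) − (-3) = 11 → (5,11,-1)
replace slot 3: 2·(5+11) − (-1) = 33 → (5,11,33)
replace slot 1: 2·(11+33) − 5 = 83 → (83,11,33)

83,11,33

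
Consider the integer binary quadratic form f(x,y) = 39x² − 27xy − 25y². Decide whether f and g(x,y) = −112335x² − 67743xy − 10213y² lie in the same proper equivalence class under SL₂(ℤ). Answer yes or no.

D₁ = 4629, D₂ = 4629
river cycle of f (length 34): (-25, 27, 39), (39, 51, -13), (-13, 53, 35), (35, 17, -31), (-31, 45, 21), (21, 39, -37), (-37, 35, 23), (23, 57, -15), (-15, 63, 11), (11, 47, -55), … (24 more)
river cycle of g (length 34): (-25, 27, 39), (39, 51, -13), (-13, 53, 35), (35, 17, -31), (-31, 45, 21), (21, 39, -37), (-37, 35, 23), (23, 57, -15), (-15, 63, 11), (11, 47, -55), … (24 more)
cycles coincide ⇒ equivalent

yes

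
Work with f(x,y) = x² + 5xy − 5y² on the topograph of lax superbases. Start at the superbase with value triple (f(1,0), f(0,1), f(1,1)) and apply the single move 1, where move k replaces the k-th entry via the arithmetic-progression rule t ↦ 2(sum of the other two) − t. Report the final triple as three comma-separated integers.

start (1,-5,1) = (f(1,0),f(0,1),f(1,1))
replace slot 1: 2·((-5)+1) − 1 = -9 → (-9,-5,1)

-9,-5,1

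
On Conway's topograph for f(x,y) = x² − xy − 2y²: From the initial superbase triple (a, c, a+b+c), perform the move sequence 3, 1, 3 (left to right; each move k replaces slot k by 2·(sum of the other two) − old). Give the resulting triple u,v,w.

start (1,-2,-2) = (f(1,0),f(0,1),f(1,1))
replace slot 3: 2·(1+(-2)) − (-2) = 0 → (1,-2,0)
replace slot 1: 2·((-2)+0) − 1 = -5 → (-5,-2,0)
replace slot 3: 2·((-5)+(-2)) − 0 = -14 → (-5,-2,-14)

-5,-2,-14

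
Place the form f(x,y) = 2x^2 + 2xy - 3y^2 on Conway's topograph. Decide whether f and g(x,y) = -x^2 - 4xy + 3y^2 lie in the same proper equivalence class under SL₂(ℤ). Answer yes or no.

D₁ = 28, D₂ = 28
river cycle of f (length 4): (-3, 4, 1), (1, 4, -3), (-3, 2, 2), (2, 2, -3)
river cycle of g (length 4): (3, 4, -1), (-1, 4, 3), (3, 2, -2), (-2, 2, 3)
cycles differ ⇒ inequivalent

no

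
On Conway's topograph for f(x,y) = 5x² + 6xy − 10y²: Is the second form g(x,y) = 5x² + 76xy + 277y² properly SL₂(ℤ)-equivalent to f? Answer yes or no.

D₁ = 236, D₂ = 236
river cycle of f (length 6): (-10, 14, 1), (1, 14, -10), (-10, 6, 5), (5, 14, -2), (-2, 14, 5), (5, 6, -10)
river cycle of g (length 6): (5, 6, -10), (-10, 14, 1), (1, 14, -10), (-10, 6, 5), (5, 14, -2), (-2, 14, 5)
cycles coincide ⇒ equivalent

yes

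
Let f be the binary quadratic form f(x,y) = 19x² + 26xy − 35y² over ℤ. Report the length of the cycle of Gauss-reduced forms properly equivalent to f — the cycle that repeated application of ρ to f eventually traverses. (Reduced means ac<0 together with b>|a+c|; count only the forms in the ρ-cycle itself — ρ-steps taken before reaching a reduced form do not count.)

D = 3336, ⌊√D⌋ = 57
river: ρ → (-35,44,10)
river: ρ → (10,56,-5)
river: ρ → (-5,54,21)
river: ρ → (21,30,-29)
river: ρ → (-29,28,22)
river: ρ → (22,16,-35)
river: ρ → (-35,54,3)
river: ρ → (3,54,-35)
river: ρ → (-35,16,22)
river: ρ → (22,28,-29)
river: ρ → (-29,30,21)
river: ρ → (21,54,-5)
river: ρ → (-5,56,10)
river: ρ → (10,44,-35)
river: ρ → (-35,26,19)
river: ρ → (19,50,-11)
river: ρ → (-11,38,43)
river: ρ → (43,48,-6)
river: ρ → (-6,48,43)
river: ρ → (43,38,-11)
river: ρ → (-11,50,19)
river: ρ → (19,26,-35)
ρ-cycle length = 22 (tail of 0 descent steps not counted)

22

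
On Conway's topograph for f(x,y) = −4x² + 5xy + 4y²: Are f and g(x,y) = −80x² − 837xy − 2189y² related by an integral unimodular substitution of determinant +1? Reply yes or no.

D₁ = 89, D₂ = 89
river cycle of f (length 14): (4, 3, -5), (-5, 7, 2), (2, 9, -1), (-1, 9, 2), (2, 7, -5), (-5, 3, 4), (4, 5, -4), (-4, 3, 5), (5, 7, -2), (-2, 9, 1), … (4 more)
river cycle of g (length 14): (-4, 5, 4), (4, 3, -5), (-5, 7, 2), (2, 9, -1), (-1, 9, 2), (2, 7, -5), (-5, 3, 4), (4, 5, -4), (-4, 3, 5), (5, 7, -2), … (4 more)
cycles coincide ⇒ equivalent

yes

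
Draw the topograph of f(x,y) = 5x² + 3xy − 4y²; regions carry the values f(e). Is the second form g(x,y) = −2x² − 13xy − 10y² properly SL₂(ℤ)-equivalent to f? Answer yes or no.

D₁ = 89, D₂ = 89
river cycle of f (length 14): (-4, 5, 4), (4, 3, -5), (-5, 7, 2), (2, 9, -1), (-1, 9, 2), (2, 7, -5), (-5, 3, 4), (4, 5, -4), (-4, 3, 5), (5, 7, -2), … (4 more)
river cycle of g (length 14): (1, 9, -2), (-2, 7, 5), (5, 3, -4), (-4, 5, 4), (4, 3, -5), (-5, 7, 2), (2, 9, -1), (-1, 9, 2), (2, 7, -5), (-5, 3, 4), … (4 more)
cycles coincide ⇒ equivalent

yes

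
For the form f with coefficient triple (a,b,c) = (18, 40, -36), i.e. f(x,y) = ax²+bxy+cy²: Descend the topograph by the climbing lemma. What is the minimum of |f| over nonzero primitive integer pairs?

river: ρ → (-36,32,22)
river: ρ → (22,56,-12)
river: ρ → (-12,64,2)
river: ρ → (2,64,-12)
river: ρ → (-12,56,22)
river: ρ → (22,32,-36)
river: ρ → (-36,40,18)
river: ρ → (18,32,-44)
river: ρ → (-44,56,6)
river: ρ → (6,64,-4)
river: ρ → (-4,64,6)
river: ρ → (6,56,-44)
river: ρ → (-44,32,18)
river: ρ → (18,40,-36)
closes: descent 0, river 14
min |a| on river = 2

2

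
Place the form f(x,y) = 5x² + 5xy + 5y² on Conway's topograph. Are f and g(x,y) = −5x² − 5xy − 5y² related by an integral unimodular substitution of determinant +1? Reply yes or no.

D₁ = -75, D₂ = -75
f: reduced (well bottom): (5,5,5) with a≤c, −a<b≤a
g is negative-definite; reduce −g:
−g: reduced (well bottom): (5,5,5) with a≤c, −a<b≤a
flip sign back: reduced form of g is (-5,-5,-5)
reduced forms (5, 5, 5) vs (-5, -5, -5) ⇒ inequivalent

no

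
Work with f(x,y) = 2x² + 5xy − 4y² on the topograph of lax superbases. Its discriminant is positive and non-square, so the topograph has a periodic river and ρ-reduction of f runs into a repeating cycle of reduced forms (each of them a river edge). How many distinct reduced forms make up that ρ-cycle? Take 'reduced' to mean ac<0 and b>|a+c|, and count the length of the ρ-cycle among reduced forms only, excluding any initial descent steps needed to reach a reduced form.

D = 57, ⌊√D⌋ = 7
river: ρ → (-4,3,3)
river: ρ → (3,3,-4)
river: ρ → (-4,5,2)
river: ρ → (2,7,-1)
river: ρ → (-1,7,2)
river: ρ → (2,5,-4)
ρ-cycle length = 6 (tail of 0 descent steps not counted)

6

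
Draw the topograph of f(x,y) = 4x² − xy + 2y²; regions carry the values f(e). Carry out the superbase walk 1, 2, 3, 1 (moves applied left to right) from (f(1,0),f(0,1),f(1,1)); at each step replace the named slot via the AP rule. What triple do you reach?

start (4,2,5) = (f(1,0),f(0,1),f(1,1))
replace slot 1: 2·(2+5) − 4 = 10 → (10,2,5)
replace slot 2: 2·(10+5) − 2 = 28 → (10,28,5)
replace slot 3: 2·(10+28) − 5 = 71 → (10,28,71)
replace slot 1: 2·(28+71) − 10 = 188 → (188,28,71)

188,28,71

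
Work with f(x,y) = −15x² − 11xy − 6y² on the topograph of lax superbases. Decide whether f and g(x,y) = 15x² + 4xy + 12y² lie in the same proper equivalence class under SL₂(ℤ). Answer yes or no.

D₁ = -239, D₂ = -704
discriminants differ ⇒ not SL₂(ℤ)-equivalent

no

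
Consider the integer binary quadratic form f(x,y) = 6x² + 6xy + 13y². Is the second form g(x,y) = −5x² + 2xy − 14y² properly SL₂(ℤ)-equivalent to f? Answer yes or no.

D₁ = -276, D₂ = -276
f: reduced (well bottom): (6,6,13) with a≤c, −a<b≤a
g is negative-definite; reduce −g:
−g: reduced (well bottom): (5,-2,14) with a≤c, −a<b≤a
flip sign back: reduced form of g is (-5,2,-14)
reduced forms (6, 6, 13) vs (-5, 2, -14) ⇒ inequivalent

no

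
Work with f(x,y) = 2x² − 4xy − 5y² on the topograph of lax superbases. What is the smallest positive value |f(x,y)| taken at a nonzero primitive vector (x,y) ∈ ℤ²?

descent: ρ → (-5,4,2)  [lands on river]
river: ρ → (2,4,-5)
river: ρ → (-5,6,1)
river: ρ → (1,6,-5)
closes: descent 1, river 4
min |a| on river = 1

1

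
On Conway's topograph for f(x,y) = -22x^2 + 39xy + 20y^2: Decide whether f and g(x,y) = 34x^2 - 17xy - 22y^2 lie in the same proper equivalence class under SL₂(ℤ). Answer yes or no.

D₁ = 3281, D₂ = 3281
river cycle of f (length 14): (20, 41, -20), (-20, 39, 22), (22, 49, -10), (-10, 51, 17), (17, 51, -10), (-10, 49, 22), (22, 39, -20), (-20, 41, 20), (20, 39, -22), (-22, 49, 10), … (4 more)
river cycle of g (length 18): (-22, 17, 34), (34, 51, -5), (-5, 49, 44), (44, 39, -10), (-10, 41, 40), (40, 39, -11), (-11, 49, 20), (20, 31, -29), (-29, 27, 22), (22, 17, -34), … (8 more)
cycles differ ⇒ inequivalent

no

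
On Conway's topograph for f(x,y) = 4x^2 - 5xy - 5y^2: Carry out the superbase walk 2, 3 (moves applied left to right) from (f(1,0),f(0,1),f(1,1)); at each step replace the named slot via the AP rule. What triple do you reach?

start (4,-5,-6) = (f(1,0),f(0,1),f(1,1))
replace slot 2: 2·(4+(-6)) − (-5) = 1 → (4,1,-6)
replace slot 3: 2·(4+1) − (-6) = 16 → (4,1,16)

4,1,16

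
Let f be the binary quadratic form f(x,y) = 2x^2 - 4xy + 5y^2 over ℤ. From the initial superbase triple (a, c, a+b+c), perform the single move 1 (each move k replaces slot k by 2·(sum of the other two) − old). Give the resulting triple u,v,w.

start (2,5,3) = (f(1,0),f(0,1),f(1,1))
replace slot 1: 2·(5+3) − 2 = 14 → (14,5,3)

14,5,3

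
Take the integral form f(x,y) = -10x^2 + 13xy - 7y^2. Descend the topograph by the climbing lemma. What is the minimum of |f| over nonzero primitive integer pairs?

translate: b→7 (≡-13 mod 20), so (10,-13,7)→(10,7,4)
flip: (10,7,4)→(4,-7,10)
translate: b→1 (≡-7 mod 8), so (4,-7,10)→(4,1,7)
reduced (well bottom): (4,1,7) with a≤c, −a<b≤a
well minimum |f| = |-4| = 4 (negative-definite)

4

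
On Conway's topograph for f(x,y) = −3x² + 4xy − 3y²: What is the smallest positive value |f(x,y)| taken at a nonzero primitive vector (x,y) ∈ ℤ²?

translate: b→2 (≡-4 mod 6), so (3,-4,3)→(3,2,2)
flip: (3,2,2)→(2,-2,3)
translate: b→2 (≡-2 mod 4), so (2,-2,3)→(2,2,3)
reduced (well bottom): (2,2,3) with a≤c, −a<b≤a
well minimum |f| = |-2| = 2 (negative-definite)

2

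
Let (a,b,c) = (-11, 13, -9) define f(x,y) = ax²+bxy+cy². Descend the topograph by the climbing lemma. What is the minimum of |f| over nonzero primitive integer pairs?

translate: b→9 (≡-13 mod 22), so (11,-13,9)→(11,9,7)
flip: (11,9,7)→(7,-9,11)
translate: b→5 (≡-9 mod 14), so (7,-9,11)→(7,5,9)
reduced (well bottom): (7,5,9) with a≤c, −a<b≤a
well minimum |f| = |-7| = 7 (negative-definite)

7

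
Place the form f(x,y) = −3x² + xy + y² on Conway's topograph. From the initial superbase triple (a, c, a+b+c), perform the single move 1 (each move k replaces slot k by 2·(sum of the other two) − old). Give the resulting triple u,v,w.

start (-3,1,-1) = (f(1,0),f(0,1),f(1,1))
replace slot 1: 2·(1+(-1)) − (-3) = 3 → (3,1,-1)

3,1,-1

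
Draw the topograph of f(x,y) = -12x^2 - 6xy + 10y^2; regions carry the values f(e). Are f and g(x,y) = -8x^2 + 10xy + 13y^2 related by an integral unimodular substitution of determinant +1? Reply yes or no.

D₁ = 516, D₂ = 516
river cycle of f (length 10): (10, 6, -12), (-12, 18, 4), (4, 22, -2), (-2, 22, 4), (4, 18, -12), (-12, 6, 10), (10, 14, -8), (-8, 18, 6), (6, 18, -8), (-8, 14, 10)
river cycle of g (length 10): (13, 16, -5), (-5, 14, 16), (16, 18, -3), (-3, 18, 16), (16, 14, -5), (-5, 16, 13), (13, 10, -8), (-8, 22, 1), (1, 22, -8), (-8, 10, 13)
cycles differ ⇒ inequivalent

no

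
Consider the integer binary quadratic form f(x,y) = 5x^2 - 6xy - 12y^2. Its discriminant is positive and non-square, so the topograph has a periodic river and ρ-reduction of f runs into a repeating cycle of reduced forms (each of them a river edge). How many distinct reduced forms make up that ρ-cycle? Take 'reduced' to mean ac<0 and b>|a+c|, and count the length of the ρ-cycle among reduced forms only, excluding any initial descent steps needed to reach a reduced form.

D = 276, ⌊√D⌋ = 16
descent: ρ → (-12,6,5)
descent: ρ → (5,14,-4)  [lands on river]
river: ρ → (-4,10,11)
river: ρ → (11,12,-3)
river: ρ → (-3,12,11)
river: ρ → (11,10,-4)
river: ρ → (-4,14,5)
river: ρ → (5,16,-1)
river: ρ → (-1,16,5)
ρ-cycle length = 8 (tail of 2 descent steps not counted)

8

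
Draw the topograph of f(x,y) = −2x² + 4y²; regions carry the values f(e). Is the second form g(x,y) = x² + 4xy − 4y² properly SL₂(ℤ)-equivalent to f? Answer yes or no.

D₁ = 32, D₂ = 32
river cycle of f (length 2): (-2, 4, 2), (2, 4, -2)
river cycle of g (length 2): (-4, 4, 1), (1, 4, -4)
cycles differ ⇒ inequivalent

no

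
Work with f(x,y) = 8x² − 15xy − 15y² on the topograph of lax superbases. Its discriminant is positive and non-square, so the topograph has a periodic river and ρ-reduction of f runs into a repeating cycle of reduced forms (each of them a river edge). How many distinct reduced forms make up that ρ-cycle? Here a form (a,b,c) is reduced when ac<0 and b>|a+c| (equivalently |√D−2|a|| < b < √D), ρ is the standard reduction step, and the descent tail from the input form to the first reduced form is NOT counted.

D = 705, ⌊√D⌋ = 26
descent: ρ → (-15,15,8)  [lands on river]
river: ρ → (8,17,-13)
river: ρ → (-13,9,12)
river: ρ → (12,15,-10)
river: ρ → (-10,25,2)
river: ρ → (2,23,-22)
river: ρ → (-22,21,3)
river: ρ → (3,21,-22)
river: ρ → (-22,23,2)
river: ρ → (2,25,-10)
river: ρ → (-10,15,12)
river: ρ → (12,9,-13)
river: ρ → (-13,17,8)
river: ρ → (8,15,-15)
ρ-cycle length = 14 (tail of 1 descent step not counted)

14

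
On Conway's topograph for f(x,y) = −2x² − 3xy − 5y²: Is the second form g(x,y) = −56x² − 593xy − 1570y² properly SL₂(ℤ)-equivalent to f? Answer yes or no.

D₁ = -31, D₂ = -31
f is negative-definite; reduce −f:
−f: translate: b→-1 (≡3 mod 4), so (2,3,5)→(2,-1,4)
−f: reduced (well bottom): (2,-1,4) with a≤c, −a<b≤a
flip sign back: reduced form of f is (-2,1,-4)
g is negative-definite; reduce −g:
−g: translate: b→33 (≡593 mod 112), so (56,593,1570)→(56,33,5)
−g: flip: (56,33,5)→(5,-33,56)
−g: translate: b→-3 (≡-33 mod 10), so (5,-33,56)→(5,-3,2)
−g: flip: (5,-3,2)→(2,3,5)
−g: translate: b→-1 (≡3 mod 4), so (2,3,5)→(2,-1,4)
−g: reduced (well bottom): (2,-1,4) with a≤c, −a<b≤a
flip sign back: reduced form of g is (-2,1,-4)
reduced forms (-2, 1, -4) vs (-2, 1, -4) ⇒ equivalent

yes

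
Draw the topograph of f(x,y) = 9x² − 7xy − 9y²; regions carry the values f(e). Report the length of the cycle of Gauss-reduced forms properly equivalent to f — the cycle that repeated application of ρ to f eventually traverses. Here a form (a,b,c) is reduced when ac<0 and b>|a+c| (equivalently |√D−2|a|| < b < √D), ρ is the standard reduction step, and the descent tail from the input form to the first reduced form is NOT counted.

D = 373, ⌊√D⌋ = 19
descent: ρ → (-9,7,9)  [lands on river]
river: ρ → (9,11,-7)
river: ρ → (-7,17,3)
river: ρ → (3,19,-1)
river: ρ → (-1,19,3)
river: ρ → (3,17,-7)
river: ρ → (-7,11,9)
river: ρ → (9,7,-9)
river: ρ → (-9,11,7)
river: ρ → (7,17,-3)
river: ρ → (-3,19,1)
river: ρ → (1,19,-3)
river: ρ → (-3,17,7)
river: ρ → (7,11,-9)
ρ-cycle length = 14 (tail of 1 descent step not counted)

14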